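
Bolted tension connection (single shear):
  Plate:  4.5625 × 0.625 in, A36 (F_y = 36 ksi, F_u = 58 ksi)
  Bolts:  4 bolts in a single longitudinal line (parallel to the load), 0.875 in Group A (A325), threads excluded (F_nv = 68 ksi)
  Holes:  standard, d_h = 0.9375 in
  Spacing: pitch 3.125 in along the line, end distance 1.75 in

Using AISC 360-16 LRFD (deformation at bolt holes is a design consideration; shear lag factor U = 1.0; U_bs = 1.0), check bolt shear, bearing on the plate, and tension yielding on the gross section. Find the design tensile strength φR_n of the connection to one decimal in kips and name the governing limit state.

Bolt shear: A_b = π(0.875)²/4 = 0.60132 in². φR_n = 0.75 × 68 × 0.60132 × 4 × 1 = 122.7 kips.
Bearing (0.625 in plate, F_u = 58 ksi): end bolts L_c = 1.75 − 0.9375/2 = 1.28125, R_n = min(1.2×1.28125×0.625×58, 2.4×0.875×0.625×58) = 55.734 kips/bolt; interior L_c = 3.125 − 0.9375 = 2.1875, R_n = 76.125 kips/bolt. φR_n = 0.75 × (1×55.734 + 3×76.125) = 213.1 kips.
Tension yield (gross): A_g = 4.5625×0.625 = 2.8516 in². φR_n = 0.90 × 36 × 2.8516 = 92.4 kips.
Governing: min(122.7, 213.1, 92.4) = 92.4 kips → gross-section yield.

92.4 kips (gross-section yield governs)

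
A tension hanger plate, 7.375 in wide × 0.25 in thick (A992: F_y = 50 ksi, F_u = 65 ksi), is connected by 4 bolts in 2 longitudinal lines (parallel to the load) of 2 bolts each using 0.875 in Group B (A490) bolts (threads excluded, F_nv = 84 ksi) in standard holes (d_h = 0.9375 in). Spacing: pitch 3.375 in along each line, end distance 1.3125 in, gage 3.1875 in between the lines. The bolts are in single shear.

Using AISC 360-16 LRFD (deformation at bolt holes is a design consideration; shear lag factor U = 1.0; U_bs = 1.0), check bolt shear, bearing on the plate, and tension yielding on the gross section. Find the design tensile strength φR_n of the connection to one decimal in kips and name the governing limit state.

75.9 kips (bearing governs)

Bolt shear: A_b = π(0.875)²/4 = 0.60132 in². φR_n = 0.75 × 84 × 0.60132 × 4 × 1 = 151.5 kips.
Bearing (0.25 in plate, F_u = 65 ksi): end bolts L_c = 1.3125 − 0.9375/2 = 0.84375, R_n = min(1.2×0.84375×0.25×65, 2.4×0.875×0.25×65) = 16.453 kips/bolt; interior L_c = 3.375 − 0.9375 = 2.4375, R_n = 34.125 kips/bolt. φR_n = 0.75 × (2×16.453 + 2×34.125) = 75.9 kips.
Tension yield (gross): A_g = 7.375×0.25 = 1.8438 in². φR_n = 0.90 × 50 × 1.8438 = 83.0 kips.
Governing: min(151.5, 75.9, 83.0) = 75.9 kips → bearing.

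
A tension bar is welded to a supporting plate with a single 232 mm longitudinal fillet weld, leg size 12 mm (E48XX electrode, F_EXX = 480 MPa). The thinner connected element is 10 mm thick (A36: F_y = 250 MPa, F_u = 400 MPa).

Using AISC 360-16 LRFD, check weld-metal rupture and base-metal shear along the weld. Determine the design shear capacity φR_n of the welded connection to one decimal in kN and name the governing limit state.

348.0 kN (base-metal shear governs)

Weld metal: throat = 0.707×12 = 8.484 mm, L = 232 mm. φR_n = 0.75 × 0.6 × 480 × 8.484 × 232 = 425.2 kN.
Base metal shear (10 mm plate): yield φR_n = 1.0×0.6×250×10×232 = 348.0 kN; rupture φR_n = 0.75×0.6×400×10×232 = 417.6 kN; take 348.0 kN (yield).
Governing: min(425.2, 348.0) = 348.0 kN → base-metal shear.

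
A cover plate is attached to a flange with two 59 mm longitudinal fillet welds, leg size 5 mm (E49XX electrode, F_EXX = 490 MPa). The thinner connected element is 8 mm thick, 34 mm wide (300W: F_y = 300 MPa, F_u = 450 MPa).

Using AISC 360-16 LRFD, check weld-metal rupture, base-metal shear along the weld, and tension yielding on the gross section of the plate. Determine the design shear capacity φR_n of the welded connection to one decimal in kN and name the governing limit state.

Weld metal: throat = 0.707×5 = 3.535 mm, L = 2×59 = 118 mm. φR_n = 0.75 × 0.6 × 490 × 3.535 × 118 = 92.0 kN.
Base metal shear (8 mm plate): yield φR_n = 1.0×0.6×300×8×118 = 169.9 kN; rupture φR_n = 0.75×0.6×450×8×118 = 191.2 kN; take 169.9 kN (yield).
Tension yield (gross): A_g = 34×8 = 272 mm². φR_n = 0.90 × 300 × 272 = 73.4 kN.
Governing: min(92.0, 169.9, 73.4) = 73.4 kN → gross-section yield.

73.4 kN (gross-section yield governs)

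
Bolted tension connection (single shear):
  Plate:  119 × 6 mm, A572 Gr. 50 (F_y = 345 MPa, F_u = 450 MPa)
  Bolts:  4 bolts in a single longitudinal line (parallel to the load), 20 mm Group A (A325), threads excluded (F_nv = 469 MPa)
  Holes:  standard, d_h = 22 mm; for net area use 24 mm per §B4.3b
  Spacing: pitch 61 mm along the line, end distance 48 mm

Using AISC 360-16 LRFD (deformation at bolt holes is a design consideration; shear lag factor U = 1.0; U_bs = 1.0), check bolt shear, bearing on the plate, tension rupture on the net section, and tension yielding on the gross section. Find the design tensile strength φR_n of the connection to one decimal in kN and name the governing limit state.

Bolt shear: A_b = π(20)²/4 = 314.16 mm². φR_n = 0.75 × 469 × 314.16 × 4 × 1 = 442.0 kN.
Bearing (6 mm plate, F_u = 450 MPa): end bolts L_c = 48 − 22/2 = 37, R_n = min(1.2×37×6×450, 2.4×20×6×450) = 119.88 kN/bolt; interior L_c = 61 − 22 = 39, R_n = 126.36 kN/bolt. φR_n = 0.75 × (1×119.88 + 3×126.36) = 374.2 kN.
Tension rupture (net): A_n = (119 − 1×24)×6 = 570 mm² (U = 1.0, A_e = A_n). φR_n = 0.75 × 450 × 570 = 192.4 kN.
Tension yield (gross): A_g = 119×6 = 714 mm². φR_n = 0.90 × 345 × 714 = 221.7 kN.
Governing: min(442.0, 374.2, 192.4, 221.7) = 192.4 kN → net-section rupture.

192.4 kN (net-section rupture governs)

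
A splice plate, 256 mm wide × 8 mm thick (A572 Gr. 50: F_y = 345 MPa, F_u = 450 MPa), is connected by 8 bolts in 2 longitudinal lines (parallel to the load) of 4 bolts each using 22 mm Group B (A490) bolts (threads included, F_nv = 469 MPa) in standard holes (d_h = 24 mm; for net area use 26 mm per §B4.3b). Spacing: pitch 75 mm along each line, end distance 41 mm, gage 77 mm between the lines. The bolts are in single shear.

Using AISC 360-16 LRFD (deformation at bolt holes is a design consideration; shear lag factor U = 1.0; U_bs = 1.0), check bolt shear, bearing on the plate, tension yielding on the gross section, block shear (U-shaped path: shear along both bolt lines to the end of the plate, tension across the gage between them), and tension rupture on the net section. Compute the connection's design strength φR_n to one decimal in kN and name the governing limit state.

Bolt shear: A_b = π(22)²/4 = 380.13 mm². φR_n = 0.75 × 469 × 380.13 × 8 × 1 = 1069.7 kN.
Bearing (8 mm plate, F_u = 450 MPa): end bolts L_c = 41 − 24/2 = 29, R_n = min(1.2×29×8×450, 2.4×22×8×450) = 125.28 kN/bolt; interior L_c = 75 − 24 = 51, R_n = 190.08 kN/bolt. φR_n = 0.75 × (2×125.28 + 6×190.08) = 1043.3 kN.
Tension yield (gross): A_g = 256×8 = 2048 mm². φR_n = 0.90 × 345 × 2048 = 635.9 kN.
Block shear: shear path 2×[41+3×75] = 2×266 mm, A_gv = 4256, A_nv = 2×(266 − 3.5×26)×8 = 2800 mm²; tension across gage: (77 − 1×26)×8 = 408 mm². R_n = min(0.6×450×2800, 0.6×345×4256) + 1.0×450×408 = min(756, 880.99) + 183.6 = 939.6 kN. φR_n = 0.75 × 939.6 = 704.7 kN.
Tension rupture (net): A_n = (256 − 2×26)×8 = 1632 mm² (U = 1.0, A_e = A_n). φR_n = 0.75 × 450 × 1632 = 550.8 kN.
Governing: min(1069.7, 1043.3, 635.9, 704.7, 550.8) = 550.8 kN → net-section rupture.

550.8 kN (net-section rupture governs)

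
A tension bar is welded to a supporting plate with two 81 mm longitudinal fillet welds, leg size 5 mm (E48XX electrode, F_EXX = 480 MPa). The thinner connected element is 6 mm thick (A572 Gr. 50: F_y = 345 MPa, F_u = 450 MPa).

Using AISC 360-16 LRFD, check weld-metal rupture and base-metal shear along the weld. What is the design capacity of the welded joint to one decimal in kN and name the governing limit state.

123.7 kN (weld metal governs)

Weld metal: throat = 0.707×5 = 3.535 mm, L = 2×81 = 162 mm. φR_n = 0.75 × 0.6 × 480 × 3.535 × 162 = 123.7 kN.
Base metal shear (6 mm plate): yield φR_n = 1.0×0.6×345×6×162 = 201.2 kN; rupture φR_n = 0.75×0.6×450×6×162 = 196.8 kN; take 196.8 kN (rupture).
Governing: min(123.7, 196.8) = 123.7 kN → weld metal.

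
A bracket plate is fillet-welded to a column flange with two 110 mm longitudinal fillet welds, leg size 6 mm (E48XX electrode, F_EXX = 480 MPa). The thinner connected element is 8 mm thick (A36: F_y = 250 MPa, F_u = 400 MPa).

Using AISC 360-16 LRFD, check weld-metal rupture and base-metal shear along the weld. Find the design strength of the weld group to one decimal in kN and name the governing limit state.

Weld metal: throat = 0.707×6 = 4.242 mm, L = 2×110 = 220 mm. φR_n = 0.75 × 0.6 × 480 × 4.242 × 220 = 201.6 kN.
Base metal shear (8 mm plate): yield φR_n = 1.0×0.6×250×8×220 = 264.0 kN; rupture φR_n = 0.75×0.6×400×8×220 = 316.8 kN; take 264.0 kN (yield).
Governing: min(201.6, 264.0) = 201.6 kN → weld metal.

201.6 kN (weld metal governs)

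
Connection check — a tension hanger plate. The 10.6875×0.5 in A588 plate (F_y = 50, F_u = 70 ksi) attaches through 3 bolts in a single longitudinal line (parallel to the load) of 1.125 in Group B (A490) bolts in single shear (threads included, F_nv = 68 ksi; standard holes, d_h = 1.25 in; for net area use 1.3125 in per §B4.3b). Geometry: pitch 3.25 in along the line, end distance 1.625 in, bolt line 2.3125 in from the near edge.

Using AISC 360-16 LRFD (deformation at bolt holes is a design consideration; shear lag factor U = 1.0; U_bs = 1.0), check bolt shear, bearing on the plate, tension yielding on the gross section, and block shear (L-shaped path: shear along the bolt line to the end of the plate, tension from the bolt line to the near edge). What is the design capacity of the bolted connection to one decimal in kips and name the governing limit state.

Bolt shear: A_b = π(1.125)²/4 = 0.99402 in². φR_n = 0.75 × 68 × 0.99402 × 3 × 1 = 152.1 kips.
Bearing (0.5 in plate, F_u = 70 ksi): end bolts L_c = 1.625 − 1.25/2 = 1, R_n = min(1.2×1×0.5×70, 2.4×1.125×0.5×70) = 42 kips/bolt; interior L_c = 3.25 − 1.25 = 2, R_n = 84 kips/bolt. φR_n = 0.75 × (1×42 + 2×84) = 157.5 kips.
Tension yield (gross): A_g = 10.6875×0.5 = 5.3438 in². φR_n = 0.90 × 50 × 5.3438 = 240.5 kips.
Block shear: shear path 1×[1.625+2×3.25] = 1×8.125 in, A_gv = 4.0625, A_nv = 1×(8.125 − 2.5×1.3125)×0.5 = 2.4219 in²; tension to near edge: (2.3125 − 0.5×1.3125)×0.5 = 0.82813 in². R_n = min(0.6×70×2.4219, 0.6×50×4.0625) + 1.0×70×0.82813 = min(101.72, 121.88) + 57.969 = 159.69 kips. φR_n = 0.75 × 159.69 = 119.8 kips.
Governing: min(152.1, 157.5, 240.5, 119.8) = 119.8 kips → block shear.

119.8 kips (block shear governs)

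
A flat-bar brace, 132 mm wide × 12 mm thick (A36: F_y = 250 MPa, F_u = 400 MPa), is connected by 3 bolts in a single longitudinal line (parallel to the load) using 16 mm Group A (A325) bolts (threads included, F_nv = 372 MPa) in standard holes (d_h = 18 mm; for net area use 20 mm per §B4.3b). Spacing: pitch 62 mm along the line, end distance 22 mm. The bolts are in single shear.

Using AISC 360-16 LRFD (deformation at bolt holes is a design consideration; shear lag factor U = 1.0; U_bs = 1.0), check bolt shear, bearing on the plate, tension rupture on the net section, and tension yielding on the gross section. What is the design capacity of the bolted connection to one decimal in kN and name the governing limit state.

168.3 kN (bolt shear governs)

Bolt shear: A_b = π(16)²/4 = 201.06 mm². φR_n = 0.75 × 372 × 201.06 × 3 × 1 = 168.3 kN.
Bearing (12 mm plate, F_u = 400 MPa): end bolts L_c = 22 − 18/2 = 13, R_n = min(1.2×13×12×400, 2.4×16×12×400) = 74.88 kN/bolt; interior L_c = 62 − 18 = 44, R_n = 184.32 kN/bolt. φR_n = 0.75 × (1×74.88 + 2×184.32) = 332.6 kN.
Tension rupture (net): A_n = (132 − 1×20)×12 = 1344 mm² (U = 1.0, A_e = A_n). φR_n = 0.75 × 400 × 1344 = 403.2 kN.
Tension yield (gross): A_g = 132×12 = 1584 mm². φR_n = 0.90 × 250 × 1584 = 356.4 kN.
Governing: min(168.3, 332.6, 403.2, 356.4) = 168.3 kN → bolt shear.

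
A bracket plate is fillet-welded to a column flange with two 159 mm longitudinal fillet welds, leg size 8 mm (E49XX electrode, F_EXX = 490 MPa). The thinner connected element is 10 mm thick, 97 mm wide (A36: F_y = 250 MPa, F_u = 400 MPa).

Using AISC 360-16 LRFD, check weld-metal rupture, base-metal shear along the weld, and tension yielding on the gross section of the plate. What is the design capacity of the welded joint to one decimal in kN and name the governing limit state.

Weld metal: throat = 0.707×8 = 5.656 mm, L = 2×159 = 318 mm. φR_n = 0.75 × 0.6 × 490 × 5.656 × 318 = 396.6 kN.
Base metal shear (10 mm plate): yield φR_n = 1.0×0.6×250×10×318 = 477.0 kN; rupture φR_n = 0.75×0.6×400×10×318 = 572.4 kN; take 477.0 kN (yield).
Tension yield (gross): A_g = 97×10 = 970 mm². φR_n = 0.90 × 250 × 970 = 218.3 kN.
Governing: min(396.6, 477.0, 218.3) = 218.3 kN → gross-section yield.

218.3 kN (gross-section yield governs)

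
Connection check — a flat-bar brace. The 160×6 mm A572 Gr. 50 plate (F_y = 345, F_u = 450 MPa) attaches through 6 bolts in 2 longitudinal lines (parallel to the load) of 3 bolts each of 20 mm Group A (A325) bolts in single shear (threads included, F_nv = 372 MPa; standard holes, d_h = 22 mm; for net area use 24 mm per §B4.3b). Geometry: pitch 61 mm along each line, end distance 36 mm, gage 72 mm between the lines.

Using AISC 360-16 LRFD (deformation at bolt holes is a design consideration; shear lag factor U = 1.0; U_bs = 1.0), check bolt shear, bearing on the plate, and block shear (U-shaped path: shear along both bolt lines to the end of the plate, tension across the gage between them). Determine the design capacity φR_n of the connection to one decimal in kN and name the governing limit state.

335.3 kN (block shear governs)

Bolt shear: A_b = π(20)²/4 = 314.16 mm². φR_n = 0.75 × 372 × 314.16 × 6 × 1 = 525.9 kN.
Bearing (6 mm plate, F_u = 450 MPa): end bolts L_c = 36 − 22/2 = 25, R_n = min(1.2×25×6×450, 2.4×20×6×450) = 81 kN/bolt; interior L_c = 61 − 22 = 39, R_n = 126.36 kN/bolt. φR_n = 0.75 × (2×81 + 4×126.36) = 500.6 kN.
Block shear: shear path 2×[36+2×61] = 2×158 mm, A_gv = 1896, A_nv = 2×(158 − 2.5×24)×6 = 1176 mm²; tension across gage: (72 − 1×24)×6 = 288 mm². R_n = min(0.6×450×1176, 0.6×345×1896) + 1.0×450×288 = min(317.52, 392.47) + 129.6 = 447.12 kN. φR_n = 0.75 × 447.12 = 335.3 kN.
Governing: min(525.9, 500.6, 335.3) = 335.3 kN → block shear.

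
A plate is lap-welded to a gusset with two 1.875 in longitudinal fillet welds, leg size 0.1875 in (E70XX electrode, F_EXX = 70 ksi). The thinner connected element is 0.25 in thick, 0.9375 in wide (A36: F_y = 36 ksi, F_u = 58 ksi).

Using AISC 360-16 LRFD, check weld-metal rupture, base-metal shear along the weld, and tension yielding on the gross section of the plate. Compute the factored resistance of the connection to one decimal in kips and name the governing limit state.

Weld metal: throat = 0.707×0.1875 = 0.13256 in, L = 2×1.875 = 3.75 in. φR_n = 0.75 × 0.6 × 70 × 0.13256 × 3.75 = 15.7 kips.
Base metal shear (0.25 in plate): yield φR_n = 1.0×0.6×36×0.25×3.75 = 20.3 kips; rupture φR_n = 0.75×0.6×58×0.25×3.75 = 24.5 kips; take 20.3 kips (yield).
Tension yield (gross): A_g = 0.9375×0.25 = 0.23438 in². φR_n = 0.90 × 36 × 0.23438 = 7.6 kips.
Governing: min(15.7, 20.3, 7.6) = 7.6 kips → gross-section yield.

7.6 kips (gross-section yield governs)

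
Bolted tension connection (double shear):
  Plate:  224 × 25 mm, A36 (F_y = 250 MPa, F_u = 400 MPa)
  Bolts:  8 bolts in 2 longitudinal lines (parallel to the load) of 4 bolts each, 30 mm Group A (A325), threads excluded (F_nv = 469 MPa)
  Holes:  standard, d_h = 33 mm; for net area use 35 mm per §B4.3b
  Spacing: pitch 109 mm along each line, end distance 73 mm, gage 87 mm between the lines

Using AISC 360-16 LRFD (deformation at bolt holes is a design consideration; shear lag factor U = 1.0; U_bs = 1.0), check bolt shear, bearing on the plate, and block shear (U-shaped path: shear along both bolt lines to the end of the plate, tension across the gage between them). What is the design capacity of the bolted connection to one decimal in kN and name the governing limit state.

2640.0 kN (block shear governs)

Bolt shear: A_b = π(30)²/4 = 706.86 mm². φR_n = 0.75 × 469 × 706.86 × 8 × 2 = 3978.2 kN.
Bearing (25 mm plate, F_u = 400 MPa): end bolts L_c = 73 − 33/2 = 56.5, R_n = min(1.2×56.5×25×400, 2.4×30×25×400) = 678 kN/bolt; interior L_c = 109 − 33 = 76, R_n = 720 kN/bolt. φR_n = 0.75 × (2×678 + 6×720) = 4257.0 kN.
Block shear: shear path 2×[73+3×109] = 2×400 mm, A_gv = 20000, A_nv = 2×(400 − 3.5×35)×25 = 13875 mm²; tension across gage: (87 − 1×35)×25 = 1300 mm². R_n = min(0.6×400×13875, 0.6×250×20000) + 1.0×400×1300 = min(3330, 3000) + 520 = 3520 kN. φR_n = 0.75 × 3520 = 2640.0 kN.
Governing: min(3978.2, 4257.0, 2640.0) = 2640.0 kN → block shear.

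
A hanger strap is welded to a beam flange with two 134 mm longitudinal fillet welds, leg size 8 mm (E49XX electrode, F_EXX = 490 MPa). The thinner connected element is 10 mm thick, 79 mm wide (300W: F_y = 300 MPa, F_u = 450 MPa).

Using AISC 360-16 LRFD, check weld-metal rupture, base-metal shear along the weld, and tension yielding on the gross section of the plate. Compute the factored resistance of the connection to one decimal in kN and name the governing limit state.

Weld metal: throat = 0.707×8 = 5.656 mm, L = 2×134 = 268 mm. φR_n = 0.75 × 0.6 × 490 × 5.656 × 268 = 334.2 kN.
Base metal shear (10 mm plate): yield φR_n = 1.0×0.6×300×10×268 = 482.4 kN; rupture φR_n = 0.75×0.6×450×10×268 = 542.7 kN; take 482.4 kN (yield).
Tension yield (gross): A_g = 79×10 = 790 mm². φR_n = 0.90 × 300 × 790 = 213.3 kN.
Governing: min(334.2, 482.4, 213.3) = 213.3 kN → gross-section yield.

213.3 kN (gross-section yield governs)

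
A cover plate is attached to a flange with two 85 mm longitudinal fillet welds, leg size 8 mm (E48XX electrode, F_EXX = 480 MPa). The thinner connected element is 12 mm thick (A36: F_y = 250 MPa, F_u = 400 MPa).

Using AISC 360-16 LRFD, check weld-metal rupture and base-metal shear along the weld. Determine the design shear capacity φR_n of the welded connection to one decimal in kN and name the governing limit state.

207.7 kN (weld metal governs)

Weld metal: throat = 0.707×8 = 5.656 mm, L = 2×85 = 170 mm. φR_n = 0.75 × 0.6 × 480 × 5.656 × 170 = 207.7 kN.
Base metal shear (12 mm plate): yield φR_n = 1.0×0.6×250×12×170 = 306.0 kN; rupture φR_n = 0.75×0.6×400×12×170 = 367.2 kN; take 306.0 kN (yield).
Governing: min(207.7, 306.0) = 207.7 kN → weld metal.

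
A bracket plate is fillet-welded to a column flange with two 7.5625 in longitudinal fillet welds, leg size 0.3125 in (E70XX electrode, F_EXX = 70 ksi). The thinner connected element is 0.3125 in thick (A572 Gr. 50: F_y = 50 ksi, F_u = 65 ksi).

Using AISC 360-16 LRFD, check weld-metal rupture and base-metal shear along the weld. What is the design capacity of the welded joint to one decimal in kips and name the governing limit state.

Weld metal: throat = 0.707×0.3125 = 0.22094 in, L = 2×7.5625 = 15.125 in. φR_n = 0.75 × 0.6 × 70 × 0.22094 × 15.125 = 105.3 kips.
Base metal shear (0.3125 in plate): yield φR_n = 1.0×0.6×50×0.3125×15.125 = 141.8 kips; rupture φR_n = 0.75×0.6×65×0.3125×15.125 = 138.3 kips; take 138.3 kips (rupture).
Governing: min(105.3, 138.3) = 105.3 kips → weld metal.

105.3 kips (weld metal governs)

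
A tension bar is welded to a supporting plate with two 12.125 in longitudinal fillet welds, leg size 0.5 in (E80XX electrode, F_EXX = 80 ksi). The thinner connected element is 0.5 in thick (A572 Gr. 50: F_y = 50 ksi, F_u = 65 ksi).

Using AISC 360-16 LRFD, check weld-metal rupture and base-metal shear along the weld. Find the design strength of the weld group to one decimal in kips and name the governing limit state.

308.6 kips (weld metal governs)

Weld metal: throat = 0.707×0.5 = 0.3535 in, L = 2×12.125 = 24.25 in. φR_n = 0.75 × 0.6 × 80 × 0.3535 × 24.25 = 308.6 kips.
Base metal shear (0.5 in plate): yield φR_n = 1.0×0.6×50×0.5×24.25 = 363.8 kips; rupture φR_n = 0.75×0.6×65×0.5×24.25 = 354.7 kips; take 354.7 kips (rupture).
Governing: min(308.6, 354.7) = 308.6 kips → weld metal.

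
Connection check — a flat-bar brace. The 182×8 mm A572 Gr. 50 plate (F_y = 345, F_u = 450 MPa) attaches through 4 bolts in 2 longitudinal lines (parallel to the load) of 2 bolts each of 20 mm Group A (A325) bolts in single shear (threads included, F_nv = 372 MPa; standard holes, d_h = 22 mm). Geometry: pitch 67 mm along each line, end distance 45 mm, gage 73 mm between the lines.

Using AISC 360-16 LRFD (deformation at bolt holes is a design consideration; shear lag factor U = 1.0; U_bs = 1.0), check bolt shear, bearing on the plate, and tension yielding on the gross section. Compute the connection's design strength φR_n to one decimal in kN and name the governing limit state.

Bolt shear: A_b = π(20)²/4 = 314.16 mm². φR_n = 0.75 × 372 × 314.16 × 4 × 1 = 350.6 kN.
Bearing (8 mm plate, F_u = 450 MPa): end bolts L_c = 45 − 22/2 = 34, R_n = min(1.2×34×8×450, 2.4×20×8×450) = 146.88 kN/bolt; interior L_c = 67 − 22 = 45, R_n = 172.8 kN/bolt. φR_n = 0.75 × (2×146.88 + 2×172.8) = 479.5 kN.
Tension yield (gross): A_g = 182×8 = 1456 mm². φR_n = 0.90 × 345 × 1456 = 452.1 kN.
Governing: min(350.6, 479.5, 452.1) = 350.6 kN → bolt shear.

350.6 kN (bolt shear governs)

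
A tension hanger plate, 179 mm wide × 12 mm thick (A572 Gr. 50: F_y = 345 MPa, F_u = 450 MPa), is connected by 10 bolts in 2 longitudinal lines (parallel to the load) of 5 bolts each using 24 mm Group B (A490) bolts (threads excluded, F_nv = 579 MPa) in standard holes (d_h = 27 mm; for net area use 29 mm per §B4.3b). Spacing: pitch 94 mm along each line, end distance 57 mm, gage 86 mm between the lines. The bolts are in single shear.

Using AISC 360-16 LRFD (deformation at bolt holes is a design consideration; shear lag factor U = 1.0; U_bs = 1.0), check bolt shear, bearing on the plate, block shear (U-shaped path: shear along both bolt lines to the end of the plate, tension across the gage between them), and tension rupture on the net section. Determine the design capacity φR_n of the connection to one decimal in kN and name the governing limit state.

490.1 kN (net-section rupture governs)

Bolt shear: A_b = π(24)²/4 = 452.39 mm². φR_n = 0.75 × 579 × 452.39 × 10 × 1 = 1964.5 kN.
Bearing (12 mm plate, F_u = 450 MPa): end bolts L_c = 57 − 27/2 = 43.5, R_n = min(1.2×43.5×12×450, 2.4×24×12×450) = 281.88 kN/bolt; interior L_c = 94 − 27 = 67, R_n = 311.04 kN/bolt. φR_n = 0.75 × (2×281.88 + 8×311.04) = 2289.1 kN.
Block shear: shear path 2×[57+4×94] = 2×433 mm, A_gv = 10392, A_nv = 2×(433 − 4.5×29)×12 = 7260 mm²; tension across gage: (86 − 1×29)×12 = 684 mm². R_n = min(0.6×450×7260, 0.6×345×10392) + 1.0×450×684 = min(1960.2, 2151.1) + 307.8 = 2268 kN. φR_n = 0.75 × 2268 = 1701.0 kN.
Tension rupture (net): A_n = (179 − 2×29)×12 = 1452 mm² (U = 1.0, A_e = A_n). φR_n = 0.75 × 450 × 1452 = 490.1 kN.
Governing: min(1964.5, 2289.1, 1701.0, 490.1) = 490.1 kN → net-section rupture.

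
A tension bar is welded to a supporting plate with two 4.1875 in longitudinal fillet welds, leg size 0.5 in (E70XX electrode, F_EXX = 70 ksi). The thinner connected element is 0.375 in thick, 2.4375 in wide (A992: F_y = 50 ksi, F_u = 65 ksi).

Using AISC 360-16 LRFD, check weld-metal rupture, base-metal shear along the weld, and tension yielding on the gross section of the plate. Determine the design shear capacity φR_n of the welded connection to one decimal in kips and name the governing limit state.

41.1 kips (gross-section yield governs)

Weld metal: throat = 0.707×0.5 = 0.3535 in, L = 2×4.1875 = 8.375 in. φR_n = 0.75 × 0.6 × 70 × 0.3535 × 8.375 = 93.3 kips.
Base metal shear (0.375 in plate): yield φR_n = 1.0×0.6×50×0.375×8.375 = 94.2 kips; rupture φR_n = 0.75×0.6×65×0.375×8.375 = 91.9 kips; take 91.9 kips (rupture).
Tension yield (gross): A_g = 2.4375×0.375 = 0.91406 in². φR_n = 0.90 × 50 × 0.91406 = 41.1 kips.
Governing: min(93.3, 91.9, 41.1) = 41.1 kips → gross-section yield.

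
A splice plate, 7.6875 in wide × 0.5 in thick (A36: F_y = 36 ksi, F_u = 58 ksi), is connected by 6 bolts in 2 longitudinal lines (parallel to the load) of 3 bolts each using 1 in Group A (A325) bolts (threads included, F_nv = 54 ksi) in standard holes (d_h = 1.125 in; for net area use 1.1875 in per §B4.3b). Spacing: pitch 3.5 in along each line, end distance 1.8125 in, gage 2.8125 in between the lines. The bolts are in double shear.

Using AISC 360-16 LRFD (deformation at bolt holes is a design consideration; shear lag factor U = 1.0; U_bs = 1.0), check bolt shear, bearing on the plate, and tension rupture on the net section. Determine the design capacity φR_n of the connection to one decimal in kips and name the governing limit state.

115.5 kips (net-section rupture governs)

Bolt shear: A_b = π(1)²/4 = 0.7854 in². φR_n = 0.75 × 54 × 0.7854 × 6 × 2 = 381.7 kips.
Bearing (0.5 in plate, F_u = 58 ksi): end bolts L_c = 1.8125 − 1.125/2 = 1.25, R_n = min(1.2×1.25×0.5×58, 2.4×1×0.5×58) = 43.5 kips/bolt; interior L_c = 3.5 − 1.125 = 2.375, R_n = 69.6 kips/bolt. φR_n = 0.75 × (2×43.5 + 4×69.6) = 274.1 kips.
Tension rupture (net): A_n = (7.6875 − 2×1.1875)×0.5 = 2.6563 in² (U = 1.0, A_e = A_n). φR_n = 0.75 × 58 × 2.6563 = 115.5 kips.
Governing: min(381.7, 274.1, 115.5) = 115.5 kips → net-section rupture.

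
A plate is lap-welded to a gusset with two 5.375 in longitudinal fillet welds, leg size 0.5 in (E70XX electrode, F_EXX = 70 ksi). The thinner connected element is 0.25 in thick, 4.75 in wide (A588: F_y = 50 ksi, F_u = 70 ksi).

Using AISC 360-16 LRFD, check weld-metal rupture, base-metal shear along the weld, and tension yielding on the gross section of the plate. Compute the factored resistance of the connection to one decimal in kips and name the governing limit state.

Weld metal: throat = 0.707×0.5 = 0.3535 in, L = 2×5.375 = 10.75 in. φR_n = 0.75 × 0.6 × 70 × 0.3535 × 10.75 = 119.7 kips.
Base metal shear (0.25 in plate): yield φR_n = 1.0×0.6×50×0.25×10.75 = 80.6 kips; rupture φR_n = 0.75×0.6×70×0.25×10.75 = 84.7 kips; take 80.6 kips (yield).
Tension yield (gross): A_g = 4.75×0.25 = 1.1875 in². φR_n = 0.90 × 50 × 1.1875 = 53.4 kips.
Governing: min(119.7, 80.6, 53.4) = 53.4 kips → gross-section yield.

53.4 kips (gross-section yield governs)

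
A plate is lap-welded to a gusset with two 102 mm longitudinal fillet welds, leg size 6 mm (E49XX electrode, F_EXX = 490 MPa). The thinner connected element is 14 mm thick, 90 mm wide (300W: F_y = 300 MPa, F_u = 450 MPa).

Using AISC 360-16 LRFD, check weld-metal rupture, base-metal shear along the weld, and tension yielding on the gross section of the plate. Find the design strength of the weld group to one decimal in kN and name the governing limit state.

190.8 kN (weld metal governs)

Weld metal: throat = 0.707×6 = 4.242 mm, L = 2×102 = 204 mm. φR_n = 0.75 × 0.6 × 490 × 4.242 × 204 = 190.8 kN.
Base metal shear (14 mm plate): yield φR_n = 1.0×0.6×300×14×204 = 514.1 kN; rupture φR_n = 0.75×0.6×450×14×204 = 578.3 kN; take 514.1 kN (yield).
Tension yield (gross): A_g = 90×14 = 1260 mm². φR_n = 0.90 × 300 × 1260 = 340.2 kN.
Governing: min(190.8, 514.1, 340.2) = 190.8 kN → weld metal.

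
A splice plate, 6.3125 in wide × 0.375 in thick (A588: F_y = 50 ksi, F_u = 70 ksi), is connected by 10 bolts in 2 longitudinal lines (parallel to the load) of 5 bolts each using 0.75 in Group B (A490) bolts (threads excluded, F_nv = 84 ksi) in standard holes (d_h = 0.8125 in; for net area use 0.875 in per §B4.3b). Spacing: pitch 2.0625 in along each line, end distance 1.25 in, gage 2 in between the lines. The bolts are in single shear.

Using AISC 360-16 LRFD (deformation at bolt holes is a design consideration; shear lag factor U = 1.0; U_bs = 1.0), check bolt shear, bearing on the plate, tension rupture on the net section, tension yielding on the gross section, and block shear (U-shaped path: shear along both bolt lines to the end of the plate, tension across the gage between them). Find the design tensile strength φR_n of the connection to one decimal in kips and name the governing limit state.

89.8 kips (net-section rupture governs)

Bolt shear: A_b = π(0.75)²/4 = 0.44179 in². φR_n = 0.75 × 84 × 0.44179 × 10 × 1 = 278.3 kips.
Bearing (0.375 in plate, F_u = 70 ksi): end bolts L_c = 1.25 − 0.8125/2 = 0.84375, R_n = min(1.2×0.84375×0.375×70, 2.4×0.75×0.375×70) = 26.578 kips/bolt; interior L_c = 2.0625 − 0.8125 = 1.25, R_n = 39.375 kips/bolt. φR_n = 0.75 × (2×26.578 + 8×39.375) = 276.1 kips.
Tension rupture (net): A_n = (6.3125 − 2×0.875)×0.375 = 1.7109 in² (U = 1.0, A_e = A_n). φR_n = 0.75 × 70 × 1.7109 = 89.8 kips.
Tension yield (gross): A_g = 6.3125×0.375 = 2.3672 in². φR_n = 0.90 × 50 × 2.3672 = 106.5 kips.
Block shear: shear path 2×[1.25+4×2.0625] = 2×9.5 in, A_gv = 7.125, A_nv = 2×(9.5 − 4.5×0.875)×0.375 = 4.1719 in²; tension across gage: (2 − 1×0.875)×0.375 = 0.42188 in². R_n = min(0.6×70×4.1719, 0.6×50×7.125) + 1.0×70×0.42188 = min(175.22, 213.75) + 29.532 = 204.75 kips. φR_n = 0.75 × 204.75 = 153.6 kips.
Governing: min(278.3, 276.1, 89.8, 106.5, 153.6) = 89.8 kips → net-section rupture.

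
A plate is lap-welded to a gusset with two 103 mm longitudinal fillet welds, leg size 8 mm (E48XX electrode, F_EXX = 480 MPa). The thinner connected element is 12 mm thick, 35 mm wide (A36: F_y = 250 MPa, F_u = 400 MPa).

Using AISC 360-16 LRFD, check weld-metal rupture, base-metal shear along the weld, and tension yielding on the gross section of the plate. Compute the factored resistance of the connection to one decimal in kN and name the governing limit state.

Weld metal: throat = 0.707×8 = 5.656 mm, L = 2×103 = 206 mm. φR_n = 0.75 × 0.6 × 480 × 5.656 × 206 = 251.7 kN.
Base metal shear (12 mm plate): yield φR_n = 1.0×0.6×250×12×206 = 370.8 kN; rupture φR_n = 0.75×0.6×400×12×206 = 445.0 kN; take 370.8 kN (yield).
Tension yield (gross): A_g = 35×12 = 420 mm². φR_n = 0.90 × 250 × 420 = 94.5 kN.
Governing: min(251.7, 370.8, 94.5) = 94.5 kN → gross-section yield.

94.5 kN (gross-section yield governs)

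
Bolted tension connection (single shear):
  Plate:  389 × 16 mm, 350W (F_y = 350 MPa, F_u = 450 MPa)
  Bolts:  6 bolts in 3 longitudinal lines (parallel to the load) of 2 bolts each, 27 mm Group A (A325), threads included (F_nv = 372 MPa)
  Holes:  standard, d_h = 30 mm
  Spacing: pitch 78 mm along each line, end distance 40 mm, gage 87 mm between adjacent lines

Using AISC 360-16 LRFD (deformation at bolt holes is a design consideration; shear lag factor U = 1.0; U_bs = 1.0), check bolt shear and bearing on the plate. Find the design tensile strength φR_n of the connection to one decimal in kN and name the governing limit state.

Bolt shear: A_b = π(27)²/4 = 572.56 mm². φR_n = 0.75 × 372 × 572.56 × 6 × 1 = 958.5 kN.
Bearing (16 mm plate, F_u = 450 MPa): end bolts L_c = 40 − 30/2 = 25, R_n = min(1.2×25×16×450, 2.4×27×16×450) = 216 kN/bolt; interior L_c = 78 − 30 = 48, R_n = 414.72 kN/bolt. φR_n = 0.75 × (3×216 + 3×414.72) = 1419.1 kN.
Governing: min(958.5, 1419.1) = 958.5 kN → bolt shear.

958.5 kN (bolt shear governs)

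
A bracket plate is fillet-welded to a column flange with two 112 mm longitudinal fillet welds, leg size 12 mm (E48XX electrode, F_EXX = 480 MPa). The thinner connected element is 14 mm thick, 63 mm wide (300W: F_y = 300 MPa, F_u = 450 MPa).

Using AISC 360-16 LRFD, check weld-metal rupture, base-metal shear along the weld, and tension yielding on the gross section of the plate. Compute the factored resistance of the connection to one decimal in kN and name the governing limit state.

Weld metal: throat = 0.707×12 = 8.484 mm, L = 2×112 = 224 mm. φR_n = 0.75 × 0.6 × 480 × 8.484 × 224 = 410.5 kN.
Base metal shear (14 mm plate): yield φR_n = 1.0×0.6×300×14×224 = 564.5 kN; rupture φR_n = 0.75×0.6×450×14×224 = 635.0 kN; take 564.5 kN (yield).
Tension yield (gross): A_g = 63×14 = 882 mm². φR_n = 0.90 × 300 × 882 = 238.1 kN.
Governing: min(410.5, 564.5, 238.1) = 238.1 kN → gross-section yield.

238.1 kN (gross-section yield governs)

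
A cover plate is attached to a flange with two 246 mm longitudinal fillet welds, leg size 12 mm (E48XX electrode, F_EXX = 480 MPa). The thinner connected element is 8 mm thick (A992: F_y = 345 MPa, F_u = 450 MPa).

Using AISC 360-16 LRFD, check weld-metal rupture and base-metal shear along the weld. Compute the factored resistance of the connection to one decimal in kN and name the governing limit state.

Weld metal: throat = 0.707×12 = 8.484 mm, L = 2×246 = 492 mm. φR_n = 0.75 × 0.6 × 480 × 8.484 × 492 = 901.6 kN.
Base metal shear (8 mm plate): yield φR_n = 1.0×0.6×345×8×492 = 814.8 kN; rupture φR_n = 0.75×0.6×450×8×492 = 797.0 kN; take 797.0 kN (rupture).
Governing: min(901.6, 797.0) = 797.0 kN → base-metal shear.

797.0 kN (base-metal shear governs)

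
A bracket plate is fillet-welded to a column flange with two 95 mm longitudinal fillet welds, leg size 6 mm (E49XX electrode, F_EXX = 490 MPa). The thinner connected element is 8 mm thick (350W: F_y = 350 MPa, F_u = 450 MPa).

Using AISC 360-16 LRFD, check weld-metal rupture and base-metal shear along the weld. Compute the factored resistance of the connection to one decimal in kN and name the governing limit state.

177.7 kN (weld metal governs)

Weld metal: throat = 0.707×6 = 4.242 mm, L = 2×95 = 190 mm. φR_n = 0.75 × 0.6 × 490 × 4.242 × 190 = 177.7 kN.
Base metal shear (8 mm plate): yield φR_n = 1.0×0.6×350×8×190 = 319.2 kN; rupture φR_n = 0.75×0.6×450×8×190 = 307.8 kN; take 307.8 kN (rupture).
Governing: min(177.7, 307.8) = 177.7 kN → weld metal.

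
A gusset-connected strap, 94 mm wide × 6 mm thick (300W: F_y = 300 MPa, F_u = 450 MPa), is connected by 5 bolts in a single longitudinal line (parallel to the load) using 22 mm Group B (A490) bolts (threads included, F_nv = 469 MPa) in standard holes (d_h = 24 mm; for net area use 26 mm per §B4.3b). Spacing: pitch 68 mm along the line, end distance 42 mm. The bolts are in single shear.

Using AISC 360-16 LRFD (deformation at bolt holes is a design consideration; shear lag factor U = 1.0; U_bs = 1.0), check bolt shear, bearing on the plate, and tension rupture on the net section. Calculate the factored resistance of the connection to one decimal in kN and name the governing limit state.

Bolt shear: A_b = π(22)²/4 = 380.13 mm². φR_n = 0.75 × 469 × 380.13 × 5 × 1 = 668.6 kN.
Bearing (6 mm plate, F_u = 450 MPa): end bolts L_c = 42 − 24/2 = 30, R_n = min(1.2×30×6×450, 2.4×22×6×450) = 97.2 kN/bolt; interior L_c = 68 − 24 = 44, R_n = 142.56 kN/bolt. φR_n = 0.75 × (1×97.2 + 4×142.56) = 500.6 kN.
Tension rupture (net): A_n = (94 − 1×26)×6 = 408 mm² (U = 1.0, A_e = A_n). φR_n = 0.75 × 450 × 408 = 137.7 kN.
Governing: min(668.6, 500.6, 137.7) = 137.7 kN → net-section rupture.

137.7 kN (net-section rupture governs)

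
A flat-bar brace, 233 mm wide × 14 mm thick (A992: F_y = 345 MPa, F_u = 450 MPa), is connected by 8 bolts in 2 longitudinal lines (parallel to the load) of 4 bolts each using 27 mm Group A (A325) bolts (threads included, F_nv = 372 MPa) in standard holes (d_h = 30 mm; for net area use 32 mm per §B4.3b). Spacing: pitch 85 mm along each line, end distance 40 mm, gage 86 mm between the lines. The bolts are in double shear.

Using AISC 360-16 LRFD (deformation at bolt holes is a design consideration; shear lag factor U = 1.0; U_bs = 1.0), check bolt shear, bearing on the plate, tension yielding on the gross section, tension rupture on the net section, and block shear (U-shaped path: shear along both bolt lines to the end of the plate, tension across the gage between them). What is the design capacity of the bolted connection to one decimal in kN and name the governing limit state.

Bolt shear: A_b = π(27)²/4 = 572.56 mm². φR_n = 0.75 × 372 × 572.56 × 8 × 2 = 2555.9 kN.
Bearing (14 mm plate, F_u = 450 MPa): end bolts L_c = 40 − 30/2 = 25, R_n = min(1.2×25×14×450, 2.4×27×14×450) = 189 kN/bolt; interior L_c = 85 − 30 = 55, R_n = 408.24 kN/bolt. φR_n = 0.75 × (2×189 + 6×408.24) = 2120.6 kN.
Tension yield (gross): A_g = 233×14 = 3262 mm². φR_n = 0.90 × 345 × 3262 = 1012.9 kN.
Tension rupture (net): A_n = (233 − 2×32)×14 = 2366 mm² (U = 1.0, A_e = A_n). φR_n = 0.75 × 450 × 2366 = 798.5 kN.
Block shear: shear path 2×[40+3×85] = 2×295 mm, A_gv = 8260, A_nv = 2×(295 − 3.5×32)×14 = 5124 mm²; tension across gage: (86 − 1×32)×14 = 756 mm². R_n = min(0.6×450×5124, 0.6×345×8260) + 1.0×450×756 = min(1383.5, 1709.8) + 340.2 = 1723.7 kN. φR_n = 0.75 × 1723.7 = 1292.8 kN.
Governing: min(2555.9, 2120.6, 1012.9, 798.5, 1292.8) = 798.5 kN → net-section rupture.

798.5 kN (net-section rupture governs)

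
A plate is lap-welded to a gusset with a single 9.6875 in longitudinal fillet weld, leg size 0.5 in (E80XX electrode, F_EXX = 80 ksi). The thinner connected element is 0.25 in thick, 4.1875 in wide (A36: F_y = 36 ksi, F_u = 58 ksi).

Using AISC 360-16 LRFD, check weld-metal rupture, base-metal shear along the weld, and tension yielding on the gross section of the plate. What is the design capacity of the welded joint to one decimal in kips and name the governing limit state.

Weld metal: throat = 0.707×0.5 = 0.3535 in, L = 9.6875 in. φR_n = 0.75 × 0.6 × 80 × 0.3535 × 9.6875 = 123.3 kips.
Base metal shear (0.25 in plate): yield φR_n = 1.0×0.6×36×0.25×9.6875 = 52.3 kips; rupture φR_n = 0.75×0.6×58×0.25×9.6875 = 63.2 kips; take 52.3 kips (yield).
Tension yield (gross): A_g = 4.1875×0.25 = 1.0469 in². φR_n = 0.90 × 36 × 1.0469 = 33.9 kips.
Governing: min(123.3, 52.3, 33.9) = 33.9 kips → gross-section yield.

33.9 kips (gross-section yield governs)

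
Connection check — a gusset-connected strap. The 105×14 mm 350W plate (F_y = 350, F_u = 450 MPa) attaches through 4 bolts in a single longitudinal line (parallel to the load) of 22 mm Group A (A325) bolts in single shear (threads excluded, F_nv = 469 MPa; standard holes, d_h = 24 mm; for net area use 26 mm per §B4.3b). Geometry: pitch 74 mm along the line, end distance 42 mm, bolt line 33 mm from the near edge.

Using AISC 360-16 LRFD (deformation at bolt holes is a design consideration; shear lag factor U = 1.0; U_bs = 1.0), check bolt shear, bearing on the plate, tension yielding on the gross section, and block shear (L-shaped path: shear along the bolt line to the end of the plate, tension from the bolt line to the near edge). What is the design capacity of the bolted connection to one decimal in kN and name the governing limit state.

463.1 kN (gross-section yield governs)

Bolt shear: A_b = π(22)²/4 = 380.13 mm². φR_n = 0.75 × 469 × 380.13 × 4 × 1 = 534.8 kN.
Bearing (14 mm plate, F_u = 450 MPa): end bolts L_c = 42 − 24/2 = 30, R_n = min(1.2×30×14×450, 2.4×22×14×450) = 226.8 kN/bolt; interior L_c = 74 − 24 = 50, R_n = 332.64 kN/bolt. φR_n = 0.75 × (1×226.8 + 3×332.64) = 918.5 kN.
Tension yield (gross): A_g = 105×14 = 1470 mm². φR_n = 0.90 × 350 × 1470 = 463.1 kN.
Block shear: shear path 1×[42+3×74] = 1×264 mm, A_gv = 3696, A_nv = 1×(264 − 3.5×26)×14 = 2422 mm²; tension to near edge: (33 − 0.5×26)×14 = 280 mm². R_n = min(0.6×450×2422, 0.6×350×3696) + 1.0×450×280 = min(653.94, 776.16) + 126 = 779.94 kN. φR_n = 0.75 × 779.94 = 585.0 kN.
Governing: min(534.8, 918.5, 463.1, 585.0) = 463.1 kN → gross-section yield.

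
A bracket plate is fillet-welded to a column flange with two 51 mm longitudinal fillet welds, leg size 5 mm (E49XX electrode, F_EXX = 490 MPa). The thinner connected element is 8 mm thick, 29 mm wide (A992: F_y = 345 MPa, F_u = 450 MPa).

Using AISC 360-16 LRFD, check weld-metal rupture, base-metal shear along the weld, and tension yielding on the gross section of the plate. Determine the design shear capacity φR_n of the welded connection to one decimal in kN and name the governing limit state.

72.0 kN (gross-section yield governs)

Weld metal: throat = 0.707×5 = 3.535 mm, L = 2×51 = 102 mm. φR_n = 0.75 × 0.6 × 490 × 3.535 × 102 = 79.5 kN.
Base metal shear (8 mm plate): yield φR_n = 1.0×0.6×345×8×102 = 168.9 kN; rupture φR_n = 0.75×0.6×450×8×102 = 165.2 kN; take 165.2 kN (rupture).
Tension yield (gross): A_g = 29×8 = 232 mm². φR_n = 0.90 × 345 × 232 = 72.0 kN.
Governing: min(79.5, 165.2, 72.0) = 72.0 kN → gross-section yield.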